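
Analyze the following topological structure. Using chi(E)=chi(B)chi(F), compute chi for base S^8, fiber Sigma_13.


chi(S^8) = 2 (n even), chi(Sigma_13) = 2 - 2*13 = -24.
chi(E) = 2 * (-24) = -48

-48


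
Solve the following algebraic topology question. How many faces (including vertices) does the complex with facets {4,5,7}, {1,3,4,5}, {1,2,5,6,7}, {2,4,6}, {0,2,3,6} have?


Each maximal simplex on m vertices has 2^m - 1 nonempty faces.
Take the union (dedupe shared faces).
Total distinct faces = 59

59


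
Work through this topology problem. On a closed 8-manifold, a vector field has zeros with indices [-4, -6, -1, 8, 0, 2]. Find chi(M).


Poincare-Hopf: chi(M) = sum of indices of zeros.
chi = (-4) + (-6) + (-1) + (8) + (0) + (2) = -1

-1


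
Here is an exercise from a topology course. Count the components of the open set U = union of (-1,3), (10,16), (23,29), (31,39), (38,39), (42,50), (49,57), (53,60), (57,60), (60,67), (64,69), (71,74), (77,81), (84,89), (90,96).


Sort and merge overlapping open intervals.
Merged: (-1,3), (10,16), (23,29), (31,39), (42,60), (60,69), (71,74), (77,81), (84,89), (90,96).
Number of components = 10

10


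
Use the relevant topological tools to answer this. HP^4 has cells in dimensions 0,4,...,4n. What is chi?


HP^4 has one cell in each dimension 0, 4, ..., 4*4 (4+1 cells, all even-dim).
chi = 4 + 1 = 5

5


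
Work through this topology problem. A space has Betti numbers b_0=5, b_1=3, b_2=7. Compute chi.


chi = sum_k (-1)^k b_k.
= (5) + (-3) + (7)
= 9

9


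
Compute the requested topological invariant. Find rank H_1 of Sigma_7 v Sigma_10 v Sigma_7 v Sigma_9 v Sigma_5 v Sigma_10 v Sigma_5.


For a wedge X v Y: reduced H_k(X v Y) = H_k(X) + H_k(Y).
Each Sigma_g contributes b_1 = 2g.
b_1 = 14 + 20 + 14 + 18 + 10 + 20 + 10 = 106

106


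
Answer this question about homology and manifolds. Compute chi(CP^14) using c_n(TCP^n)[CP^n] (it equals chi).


For any closed oriented manifold, <e(TM),[M]> = chi(M).
chi(CP^14) = 14+1 = 15

15


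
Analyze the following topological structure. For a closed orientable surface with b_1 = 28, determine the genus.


For a closed orientable surface: b_1 = 2g.
28 = 2g
g = 28 / 2 = 14

14


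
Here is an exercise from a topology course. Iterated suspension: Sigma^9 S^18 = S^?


Each suspension raises dimension by 1: Sigma S^n = S^{n+1}.
Sigma^9 S^18 = S^{18+9} = S^27

27


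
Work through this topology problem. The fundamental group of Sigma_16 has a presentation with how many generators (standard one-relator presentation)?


Standard presentation: pi_1(Sigma_g) = <a_1,b_1,...,a_g,b_g | [a_1,b_1]...[a_g,b_g] = 1>.
Number of generators = 2g = 2*16 = 32

32


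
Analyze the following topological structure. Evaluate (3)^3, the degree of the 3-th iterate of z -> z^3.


deg(f) = 3. Degree is multiplicative: deg(f^3) = (deg f)^3.
deg(f^3) = (3)^3 = 27

27


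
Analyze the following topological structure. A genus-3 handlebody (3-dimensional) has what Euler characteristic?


A genus-g handlebody deformation retracts to a wedge of g circles.
chi(vee_g S^1) = 1 - g.
chi(H_3) = 1 - 3 = -2

-2


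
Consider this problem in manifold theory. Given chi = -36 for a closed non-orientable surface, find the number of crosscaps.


chi = 2 - k for closed non-orientable surfaces with k crosscaps.
-36 = 2 - k
k = 2 - (-36) = 38

38


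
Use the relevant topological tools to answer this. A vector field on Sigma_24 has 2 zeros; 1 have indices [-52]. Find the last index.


Poincare-Hopf: sum of indices = chi(M).
chi(Sigma_24) = 2 - 2*24 = -46.
Sum of known indices = -52.
x = chi - (sum known) = -46 - (-52) = 6

6


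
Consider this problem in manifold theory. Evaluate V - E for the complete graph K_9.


K_9: V = 9, E = C(9,2) = 36.
chi = V - E = 9 - 36 = -27

-27


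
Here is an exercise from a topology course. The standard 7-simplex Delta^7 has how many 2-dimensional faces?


Delta^7 has 7+1 vertices. A 2-face is a choice of 2+1 vertices.
f_2 = C(7+1, 2+1) = C(8,3) = 56

56


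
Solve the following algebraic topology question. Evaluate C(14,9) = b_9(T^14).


By the Kunneth formula, b_k(T^n) = C(n,k).
b_9(T^14) = C(14,9).
C(14,9) = 14!/(9!*5!) = 2002

2002


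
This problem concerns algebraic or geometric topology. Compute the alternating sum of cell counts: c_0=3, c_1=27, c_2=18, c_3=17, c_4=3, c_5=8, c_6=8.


chi = sum_k (-1)^k c_k.
= (-1)^0*3 + (-1)^1*27 + (-1)^2*18 + (-1)^3*17 + (-1)^4*3 + (-1)^5*8 + (-1)^6*8
= (3) + (-27) + (18) + (-17) + (3) + (-8) + (8)
= -20

-20


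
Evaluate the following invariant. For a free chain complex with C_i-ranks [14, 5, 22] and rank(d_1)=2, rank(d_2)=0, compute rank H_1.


rank H_k = rank(ker d_k) - rank(im d_{k+1}).
rank(ker d_1) = rank(C_1) - rank(d_1) = 5 - 2 = 3.
rank(im d_{1+1}) = 0.
rank H_1 = 3 - 0 = 3

3


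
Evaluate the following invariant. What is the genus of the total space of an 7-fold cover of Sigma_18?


For an n-sheeted cover: chi(E) = n * chi(B).
chi(Sigma_18) = 2 - 2*18 = -34.
chi(E) = 7 * (-34) = -238.
genus(E) = (2 - chi(E))/2 = (2 - (-238))/2 = 240/2 = 120

120


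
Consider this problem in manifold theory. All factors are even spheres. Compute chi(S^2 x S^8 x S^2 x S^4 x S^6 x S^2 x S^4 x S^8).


chi is multiplicative: chi(X x Y) = chi(X) chi(Y).
Each even-dim sphere has chi = 2. There are 8 factors.
chi = 2^8 = 256

256


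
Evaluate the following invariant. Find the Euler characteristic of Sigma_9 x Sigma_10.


chi(Sigma_9) = 2 - 2*9 = -16
chi(Sigma_10) = 2 - 2*10 = -18
chi(product) = (-16) * (-18) = 288

288


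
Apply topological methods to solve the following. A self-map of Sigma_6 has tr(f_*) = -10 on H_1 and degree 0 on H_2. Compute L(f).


L(f) = tr(f_0*) - tr(f_1*) + tr(f_2*).
= 1 - (-10) + (0)
= 11

11


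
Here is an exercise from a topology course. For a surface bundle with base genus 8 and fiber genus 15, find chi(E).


For a fiber bundle F -> E -> B (with CW structure): chi(E) = chi(B) * chi(F).
chi(Sigma_8) = -14, chi(Sigma_15) = -28.
chi(E) = (-14) * (-28) = 392

392


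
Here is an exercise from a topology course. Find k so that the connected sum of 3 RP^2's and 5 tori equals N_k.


Since a >= 1, the sum is non-orientable; each T^2 can be replaced by RP^2 # RP^2 (since T^2#RP^2 = 3RP^2).
Total crosscaps k = 3 + 2*5 = 13.
Check via chi: chi = 3*1 + 5*0 - (3+5-1)*2 = -11 = 2 - k = -11. Consistent.

13


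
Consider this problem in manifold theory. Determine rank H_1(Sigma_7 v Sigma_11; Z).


For a wedge: H_1(A v B) = H_1(A) + H_1(B).
b_1(Sigma_7) = 14, b_1(Sigma_11) = 22.
b_1 = 14 + 22 = 36

36


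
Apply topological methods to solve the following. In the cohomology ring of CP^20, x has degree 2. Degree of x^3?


|x| = 2 in H^*(CP^n).
|x^3| = 3 * |x| = 3 * 2 = 6

6


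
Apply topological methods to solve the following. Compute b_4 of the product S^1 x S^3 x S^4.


Each S^d has Poincare polynomial 1 + t^d.
The product S^1 x S^3 x S^4 has Poincare polynomial prod(1+t^d_i).
Expanding: b_0=1, b_1=1, b_3=1, b_4=2, b_5=1, b_7=1, b_8=1.
b_4 = 2

2


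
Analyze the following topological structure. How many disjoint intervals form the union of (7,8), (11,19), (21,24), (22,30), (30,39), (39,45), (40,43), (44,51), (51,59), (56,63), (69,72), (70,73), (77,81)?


Sort and merge overlapping open intervals.
Merged: (7,8), (11,19), (21,30), (30,39), (39,51), (51,63), (69,73), (77,81).
Number of components = 8

8


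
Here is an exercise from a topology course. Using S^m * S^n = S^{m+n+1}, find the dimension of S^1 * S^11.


Join of spheres: S^m * S^n = S^{m+n+1}.
dim = 1 + 11 + 1 = 13

13


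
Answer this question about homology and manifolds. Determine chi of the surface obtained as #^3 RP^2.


For a non-orientable closed surface with k crosscaps: chi = 2 - k.
Here k = 3.
chi = 2 - 3 = -1

-1


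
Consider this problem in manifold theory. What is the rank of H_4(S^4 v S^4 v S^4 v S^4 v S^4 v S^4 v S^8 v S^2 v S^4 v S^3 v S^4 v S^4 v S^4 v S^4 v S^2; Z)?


For a wedge of spheres, H_k (k>0) is free on one generator per sphere of dimension k.
Spheres of dimension 4: count = 11.
b_4 = 11

11


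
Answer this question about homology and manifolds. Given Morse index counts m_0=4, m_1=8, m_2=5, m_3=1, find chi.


Morse theory: chi(M) = sum_k (-1)^k m_k where m_k = #(index-k critical points).
= (4) + (-8) + (5) + (-1) = 0

0


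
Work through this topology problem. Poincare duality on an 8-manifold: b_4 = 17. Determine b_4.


Poincare duality for closed orientable n-manifolds: b_k = b_{n-k}.
Here n = 8, so b_4 = b_4 = 17

17


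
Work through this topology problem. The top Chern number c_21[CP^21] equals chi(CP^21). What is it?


For any closed oriented manifold, <e(TM),[M]> = chi(M).
chi(CP^21) = 21+1 = 22

22


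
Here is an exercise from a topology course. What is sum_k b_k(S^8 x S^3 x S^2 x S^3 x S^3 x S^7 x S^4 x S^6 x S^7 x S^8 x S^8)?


Total Betti number is multiplicative under products.
Each S^d (d>=1) has total Betti number 2.
There are 11 sphere factors.
Total = 2^11 = 2048

2048


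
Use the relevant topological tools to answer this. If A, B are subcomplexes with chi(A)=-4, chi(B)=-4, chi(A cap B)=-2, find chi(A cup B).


chi(A cup B) = chi(A) + chi(B) - chi(A cap B)
= -4 + (-4) - (-2)
= -6

-6


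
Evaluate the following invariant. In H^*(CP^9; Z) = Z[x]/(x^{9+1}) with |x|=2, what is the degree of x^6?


|x| = 2 in H^*(CP^n).
|x^6| = 6 * |x| = 6 * 2 = 12

12


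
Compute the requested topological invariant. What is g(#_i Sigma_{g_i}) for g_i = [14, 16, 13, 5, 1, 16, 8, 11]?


Genus is additive under connected sum of orientable surfaces.
g = 14 + 16 + 13 + 5 + 1 + 16 + 8 + 11 = 84

84


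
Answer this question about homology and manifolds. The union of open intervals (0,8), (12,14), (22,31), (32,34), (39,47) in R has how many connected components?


Sort and merge overlapping open intervals.
Merged: (0,8), (12,14), (22,31), (32,34), (39,47).
Number of components = 5

5


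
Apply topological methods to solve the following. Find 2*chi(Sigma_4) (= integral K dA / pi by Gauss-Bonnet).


Gauss-Bonnet: integral K dA = 2*pi*chi(M).
chi(Sigma_4) = 2 - 2*4 = -6.
(integral K dA)/pi = 2*chi = 2*(-6) = -12

-12


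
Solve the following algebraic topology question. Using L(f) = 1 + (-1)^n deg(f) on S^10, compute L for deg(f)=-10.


On S^10: L(f) = tr(f_0*) + (-1)^10 tr(f_10*) = 1 + (-1)^10 * deg(f).
L(f) = 1 + (-1)^10 * -10 = 1 + -10 = -9

-9


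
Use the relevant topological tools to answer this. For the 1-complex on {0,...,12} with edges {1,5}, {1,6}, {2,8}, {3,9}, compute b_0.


Run DFS/union-find over 13 vertices.
V = 13, E = 4.
Number of components = 9

9


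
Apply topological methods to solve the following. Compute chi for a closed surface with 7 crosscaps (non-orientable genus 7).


For a non-orientable closed surface with k crosscaps: chi = 2 - k.
Here k = 7.
chi = 2 - 7 = -5

-5


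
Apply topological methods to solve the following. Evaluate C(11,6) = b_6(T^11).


By the Kunneth formula, b_k(T^n) = C(n,k).
b_6(T^11) = C(11,6).
C(11,6) = 11!/(6!*5!) = 462

462


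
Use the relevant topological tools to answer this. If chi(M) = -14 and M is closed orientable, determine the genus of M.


chi = 2 - 2g for closed orientable surfaces.
-14 = 2 - 2g
2g = 2 - (-14) = 16
g = 8

8


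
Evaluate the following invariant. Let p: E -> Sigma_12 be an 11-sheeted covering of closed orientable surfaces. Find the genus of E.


For an n-sheeted cover: chi(E) = n * chi(B).
chi(Sigma_12) = 2 - 2*12 = -22.
chi(E) = 11 * (-22) = -242.
genus(E) = (2 - chi(E))/2 = (2 - (-242))/2 = 244/2 = 122

122


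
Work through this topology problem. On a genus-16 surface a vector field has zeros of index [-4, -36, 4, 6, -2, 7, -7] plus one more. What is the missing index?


Poincare-Hopf: sum of indices = chi(M).
chi(Sigma_16) = 2 - 2*16 = -30.
Sum of known indices = -32.
x = chi - (sum known) = -30 - (-32) = 2

2


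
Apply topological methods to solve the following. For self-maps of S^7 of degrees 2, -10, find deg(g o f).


Degree is multiplicative under composition: deg(g o f) = deg(g) * deg(f).
= -10 * 2 = -20

-20


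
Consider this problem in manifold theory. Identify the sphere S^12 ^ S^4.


S^m ^ S^n = S^{m+n}.
k = 12 + 4 = 16

16


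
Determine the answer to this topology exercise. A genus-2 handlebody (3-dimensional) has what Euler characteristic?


A genus-g handlebody deformation retracts to a wedge of g circles.
chi(vee_g S^1) = 1 - g.
chi(H_2) = 1 - 2 = -1

-1


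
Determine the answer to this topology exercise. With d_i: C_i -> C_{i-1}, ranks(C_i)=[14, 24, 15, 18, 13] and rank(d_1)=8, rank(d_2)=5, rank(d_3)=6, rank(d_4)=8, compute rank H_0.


rank H_k = rank(ker d_k) - rank(im d_{k+1}).
rank(ker d_0) = rank(C_0) - rank(d_0) = 14 - 0 = 14.
rank(im d_{0+1}) = 8.
rank H_0 = 14 - 8 = 6

6


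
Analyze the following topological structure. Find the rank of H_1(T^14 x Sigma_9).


pi_1(A x B) = pi_1(A) x pi_1(B); rank of abelianization = b_1.
b_1(T^14) = 14, b_1(Sigma_9) = 2*9 = 18.
b_1(product) = 14 + 18 = 32

32


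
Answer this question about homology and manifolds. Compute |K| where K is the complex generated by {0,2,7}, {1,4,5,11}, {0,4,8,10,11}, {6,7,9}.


Each maximal simplex on m vertices has 2^m - 1 nonempty faces.
Take the union (dedupe shared faces).
Total distinct faces = 55

55


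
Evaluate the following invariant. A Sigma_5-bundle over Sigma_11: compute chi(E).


For a fiber bundle F -> E -> B (with CW structure): chi(E) = chi(B) * chi(F).
chi(Sigma_11) = -20, chi(Sigma_5) = -8.
chi(E) = (-20) * (-8) = 160

160


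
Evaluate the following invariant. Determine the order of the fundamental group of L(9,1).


pi_1(L(p,q)) = Z/pZ for any q coprime to p.
|pi_1(L(9,1))| = 9

9


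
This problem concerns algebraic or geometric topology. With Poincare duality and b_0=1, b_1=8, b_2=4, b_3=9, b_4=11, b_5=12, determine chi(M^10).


By Poincare duality b_k = b_{10-k}, so full Betti numbers: b_0=1, b_1=8, b_2=4, b_3=9, b_4=11, b_5=12, b_6=11, b_7=9, b_8=4, b_9=8, b_10=1.
chi = sum (-1)^k b_k = -14

-14


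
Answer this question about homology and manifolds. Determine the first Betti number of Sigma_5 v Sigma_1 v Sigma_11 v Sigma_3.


For a wedge X v Y: reduced H_k(X v Y) = H_k(X) + H_k(Y).
Each Sigma_g contributes b_1 = 2g.
b_1 = 10 + 2 + 22 + 6 = 40

40


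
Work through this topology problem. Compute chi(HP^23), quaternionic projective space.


HP^23 has one cell in each dimension 0, 4, ..., 4*23 (23+1 cells, all even-dim).
chi = 23 + 1 = 24

24


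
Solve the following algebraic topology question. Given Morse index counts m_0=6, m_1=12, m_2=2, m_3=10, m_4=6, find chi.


Morse theory: chi(M) = sum_k (-1)^k m_k where m_k = #(index-k critical points).
= (6) + (-12) + (2) + (-10) + (6) = -8

-8


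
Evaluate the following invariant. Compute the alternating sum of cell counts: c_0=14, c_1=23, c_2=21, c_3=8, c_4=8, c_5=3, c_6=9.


chi = sum_k (-1)^k c_k.
= (-1)^0*14 + (-1)^1*23 + (-1)^2*21 + (-1)^3*8 + (-1)^4*8 + (-1)^5*3 + (-1)^6*9
= (14) + (-23) + (21) + (-8) + (8) + (-3) + (9)
= 18

18


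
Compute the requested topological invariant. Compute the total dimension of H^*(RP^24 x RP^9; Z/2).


dim H^*(RP^n; Z/2) = n+1 (one Z/2 in each degree 0..n).
Total Betti number is multiplicative.
Total = (24+1) * (9+1) = 25 * 10 = 250

250


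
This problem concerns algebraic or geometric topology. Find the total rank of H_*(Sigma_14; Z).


For Sigma_14: b_0 = 1, b_1 = 2g = 28, b_2 = 1.
Total = 1 + 28 + 1 = 30

30


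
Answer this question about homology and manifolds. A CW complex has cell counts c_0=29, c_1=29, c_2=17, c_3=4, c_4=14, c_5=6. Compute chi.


chi = sum_k (-1)^k c_k.
= (-1)^0*29 + (-1)^1*29 + (-1)^2*17 + (-1)^3*4 + (-1)^4*14 + (-1)^5*6
= (29) + (-29) + (17) + (-4) + (14) + (-6)
= 21

21


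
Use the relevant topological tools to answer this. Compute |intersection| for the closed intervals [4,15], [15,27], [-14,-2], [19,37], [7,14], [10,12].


Intersection = [max(a_i), min(b_i)] = [19, -2].
Since 19 > -2, the intersection is empty.
Length = 0

0


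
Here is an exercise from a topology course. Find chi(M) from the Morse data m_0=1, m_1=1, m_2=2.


Morse theory: chi(M) = sum_k (-1)^k m_k where m_k = #(index-k critical points).
= (1) + (-1) + (2) = 2

2


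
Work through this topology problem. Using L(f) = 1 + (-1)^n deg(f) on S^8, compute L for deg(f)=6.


On S^8: L(f) = tr(f_0*) + (-1)^8 tr(f_8*) = 1 + (-1)^8 * deg(f).
L(f) = 1 + (-1)^8 * 6 = 1 + 6 = 7

7


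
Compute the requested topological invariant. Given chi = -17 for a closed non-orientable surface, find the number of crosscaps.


chi = 2 - k for closed non-orientable surfaces with k crosscaps.
-17 = 2 - k
k = 2 - (-17) = 19

19


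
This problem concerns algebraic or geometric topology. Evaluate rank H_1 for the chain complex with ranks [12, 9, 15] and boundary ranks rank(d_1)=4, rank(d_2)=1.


rank H_k = rank(ker d_k) - rank(im d_{k+1}).
rank(ker d_1) = rank(C_1) - rank(d_1) = 9 - 4 = 5.
rank(im d_{1+1}) = 1.
rank H_1 = 5 - 1 = 4

4


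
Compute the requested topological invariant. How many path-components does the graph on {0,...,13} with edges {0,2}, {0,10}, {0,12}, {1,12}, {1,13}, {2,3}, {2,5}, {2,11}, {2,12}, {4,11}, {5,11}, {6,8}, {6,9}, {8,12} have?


Run DFS/union-find over 14 vertices.
V = 14, E = 14.
Number of components = 2

2


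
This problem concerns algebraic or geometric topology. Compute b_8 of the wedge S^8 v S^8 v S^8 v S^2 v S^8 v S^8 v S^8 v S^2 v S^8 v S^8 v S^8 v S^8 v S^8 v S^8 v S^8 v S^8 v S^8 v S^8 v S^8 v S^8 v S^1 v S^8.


For a wedge of spheres, H_k (k>0) is free on one generator per sphere of dimension k.
Spheres of dimension 8: count = 19.
b_8 = 19

19


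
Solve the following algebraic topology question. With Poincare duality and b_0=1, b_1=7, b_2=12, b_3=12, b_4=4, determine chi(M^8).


By Poincare duality b_k = b_{8-k}, so full Betti numbers: b_0=1, b_1=7, b_2=12, b_3=12, b_4=4, b_5=12, b_6=12, b_7=7, b_8=1.
chi = sum (-1)^k b_k = -8

-8


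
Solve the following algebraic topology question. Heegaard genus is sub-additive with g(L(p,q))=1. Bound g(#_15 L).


Heegaard genus satisfies g(A#B) <= g(A) + g(B).
Each lens space has g = 1.
Upper bound: 15 * 1 = 15

15


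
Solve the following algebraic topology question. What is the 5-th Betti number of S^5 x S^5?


Each S^d has Poincare polynomial 1 + t^d.
The product S^5 x S^5 has Poincare polynomial prod(1+t^d_i).
Expanding: b_0=1, b_5=2, b_10=1.
b_5 = 2

2


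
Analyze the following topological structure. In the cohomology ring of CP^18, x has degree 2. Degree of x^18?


|x| = 2 in H^*(CP^n).
|x^18| = 18 * |x| = 18 * 2 = 36

36


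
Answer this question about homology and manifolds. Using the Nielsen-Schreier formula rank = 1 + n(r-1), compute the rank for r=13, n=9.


Nielsen-Schreier: an index-n subgroup of F_r is free of rank 1 + n(r-1).
Equivalently: chi(cover) = n*chi(base); chi(vee_r S^1) = 1 - 13 = -12.
chi(E) = 9*(-12) = -108; rank = 1 - chi(E) = 1 - (-108) = 109.
rank = 1 + 9*(13-1) = 1 + 108 = 109

109


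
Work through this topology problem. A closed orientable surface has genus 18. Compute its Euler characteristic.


For a closed orientable surface of genus g: chi = 2 - 2g.
Here g = 18.
chi = 2 - 2*18 = 2 - 36 = -34

-34


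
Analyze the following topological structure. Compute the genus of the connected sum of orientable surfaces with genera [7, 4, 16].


Genus is additive under connected sum of orientable surfaces.
g = 7 + 4 + 16 = 27

27


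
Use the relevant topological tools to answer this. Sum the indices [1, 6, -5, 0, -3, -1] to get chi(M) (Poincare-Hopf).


Poincare-Hopf: chi(M) = sum of indices of zeros.
chi = (1) + (6) + (-5) + (0) + (-3) + (-1) = -2

-2


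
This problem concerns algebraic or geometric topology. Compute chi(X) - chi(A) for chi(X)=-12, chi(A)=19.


Relative Euler characteristic: chi(X, A) = chi(X) - chi(A).
= -12 - (19) = -31

-31


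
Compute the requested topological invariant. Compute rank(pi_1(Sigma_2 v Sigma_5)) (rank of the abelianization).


For a wedge: H_1(A v B) = H_1(A) + H_1(B).
b_1(Sigma_2) = 4, b_1(Sigma_5) = 10.
b_1 = 4 + 10 = 14

14


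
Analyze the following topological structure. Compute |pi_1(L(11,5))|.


pi_1(L(p,q)) = Z/pZ for any q coprime to p.
|pi_1(L(11,5))| = 11

11


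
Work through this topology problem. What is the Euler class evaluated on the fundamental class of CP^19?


For any closed oriented manifold, <e(TM),[M]> = chi(M).
chi(CP^19) = 19+1 = 20

20


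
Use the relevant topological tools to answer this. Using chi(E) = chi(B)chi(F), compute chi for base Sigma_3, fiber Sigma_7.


For a fiber bundle F -> E -> B (with CW structure): chi(E) = chi(B) * chi(F).
chi(Sigma_3) = -4, chi(Sigma_7) = -12.
chi(E) = (-4) * (-12) = 48

48


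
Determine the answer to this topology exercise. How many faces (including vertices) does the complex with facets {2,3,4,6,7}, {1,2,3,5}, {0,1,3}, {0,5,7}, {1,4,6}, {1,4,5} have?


Each maximal simplex on m vertices has 2^m - 1 nonempty faces.
Take the union (dedupe shared faces).
Total distinct faces = 56

56


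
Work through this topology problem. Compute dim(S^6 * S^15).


Join of spheres: S^m * S^n = S^{m+n+1}.
dim = 6 + 15 + 1 = 22

22


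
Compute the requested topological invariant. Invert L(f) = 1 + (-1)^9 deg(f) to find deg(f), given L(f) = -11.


L(f) = 1 + (-1)^9 deg(f) on S^9.
-11 = 1 + (-1)^9 * deg(f)
(-1)^9 * deg(f) = -12
deg(f) = 12

12


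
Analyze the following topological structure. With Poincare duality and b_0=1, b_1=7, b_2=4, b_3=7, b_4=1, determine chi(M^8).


By Poincare duality b_k = b_{8-k}, so full Betti numbers: b_0=1, b_1=7, b_2=4, b_3=7, b_4=1, b_5=7, b_6=4, b_7=7, b_8=1.
chi = sum (-1)^k b_k = -17

-17


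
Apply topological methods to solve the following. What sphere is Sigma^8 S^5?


Each suspension raises dimension by 1: Sigma S^n = S^{n+1}.
Sigma^8 S^5 = S^{5+8} = S^13

13


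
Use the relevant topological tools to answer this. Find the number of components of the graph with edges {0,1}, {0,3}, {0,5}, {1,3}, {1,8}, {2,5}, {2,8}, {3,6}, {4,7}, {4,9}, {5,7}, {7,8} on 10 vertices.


Run DFS/union-find over 10 vertices.
V = 10, E = 12.
Number of components = 1

1


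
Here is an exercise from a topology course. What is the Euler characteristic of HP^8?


HP^8 has one cell in each dimension 0, 4, ..., 4*8 (8+1 cells, all even-dim).
chi = 8 + 1 = 9

9


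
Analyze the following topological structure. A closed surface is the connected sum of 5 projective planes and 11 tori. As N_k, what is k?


Since a >= 1, the sum is non-orientable; each T^2 can be replaced by RP^2 # RP^2 (since T^2#RP^2 = 3RP^2).
Total crosscaps k = 5 + 2*11 = 27.
Check via chi: chi = 5*1 + 11*0 - (5+11-1)*2 = -25 = 2 - k = -25. Consistent.

27


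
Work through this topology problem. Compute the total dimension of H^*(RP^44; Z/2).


H^k(RP^44; Z/2) = Z/2 for each 0 <= k <= 44.
Total dimension = 44 + 1 = 45

45


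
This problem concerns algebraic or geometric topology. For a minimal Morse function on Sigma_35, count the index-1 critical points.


A perfect Morse function has m_k = b_k.
For Sigma_35: b_0=1, b_1=2g=70, b_2=1.
Saddles m_1 = 2g = 70

70


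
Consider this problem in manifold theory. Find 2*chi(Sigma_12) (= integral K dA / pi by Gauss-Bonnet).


Gauss-Bonnet: integral K dA = 2*pi*chi(M).
chi(Sigma_12) = 2 - 2*12 = -22.
(integral K dA)/pi = 2*chi = 2*(-22) = -44

-44


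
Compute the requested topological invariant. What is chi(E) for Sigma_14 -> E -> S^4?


chi(S^4) = 2 (n even), chi(Sigma_14) = 2 - 2*14 = -26.
chi(E) = 2 * (-26) = -52

-52


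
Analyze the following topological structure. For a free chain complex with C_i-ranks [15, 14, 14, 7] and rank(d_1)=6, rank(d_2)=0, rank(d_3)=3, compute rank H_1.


rank H_k = rank(ker d_k) - rank(im d_{k+1}).
rank(ker d_1) = rank(C_1) - rank(d_1) = 14 - 6 = 8.
rank(im d_{1+1}) = 0.
rank H_1 = 8 - 0 = 8

8


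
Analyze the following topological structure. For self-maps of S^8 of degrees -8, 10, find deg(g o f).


Degree is multiplicative under composition: deg(g o f) = deg(g) * deg(f).
= 10 * -8 = -80

-80


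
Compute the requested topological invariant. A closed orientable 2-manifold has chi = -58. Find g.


chi = 2 - 2g for closed orientable surfaces.
-58 = 2 - 2g
2g = 2 - (-58) = 60
g = 30

30


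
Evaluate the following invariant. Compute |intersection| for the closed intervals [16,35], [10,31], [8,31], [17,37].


Intersection = [max(a_i), min(b_i)] = [17, 31].
Length = 31 - 17 = 14

14


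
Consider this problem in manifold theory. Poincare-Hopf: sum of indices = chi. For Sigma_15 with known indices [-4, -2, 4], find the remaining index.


Poincare-Hopf: sum of indices = chi(M).
chi(Sigma_15) = 2 - 2*15 = -28.
Sum of known indices = -2.
x = chi - (sum known) = -28 - (-2) = -26

-26


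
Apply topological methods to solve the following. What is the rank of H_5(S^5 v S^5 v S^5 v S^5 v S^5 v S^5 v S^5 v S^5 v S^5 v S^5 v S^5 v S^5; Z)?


For a wedge of spheres, H_k (k>0) is free on one generator per sphere of dimension k.
Spheres of dimension 5: count = 12.
b_5 = 12

12


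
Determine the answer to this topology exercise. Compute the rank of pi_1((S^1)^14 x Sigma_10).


pi_1(A x B) = pi_1(A) x pi_1(B); rank of abelianization = b_1.
b_1(T^14) = 14, b_1(Sigma_10) = 2*10 = 20.
b_1(product) = 14 + 20 = 34

34


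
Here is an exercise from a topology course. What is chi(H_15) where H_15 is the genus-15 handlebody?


A genus-g handlebody deformation retracts to a wedge of g circles.
chi(vee_g S^1) = 1 - g.
chi(H_15) = 1 - 15 = -14

-14


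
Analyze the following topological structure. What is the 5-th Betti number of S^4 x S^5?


Each S^d has Poincare polynomial 1 + t^d.
The product S^4 x S^5 has Poincare polynomial prod(1+t^d_i).
Expanding: b_0=1, b_4=1, b_5=1, b_9=1.
b_5 = 1

1


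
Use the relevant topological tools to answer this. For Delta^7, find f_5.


Delta^7 has 7+1 vertices. A 5-face is a choice of 5+1 vertices.
f_5 = C(7+1, 5+1) = C(8,6) = 28

28


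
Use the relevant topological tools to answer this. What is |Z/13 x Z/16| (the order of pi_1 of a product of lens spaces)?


pi_1(X x Y) = pi_1(X) x pi_1(Y).
pi_1(L(13,1)) = Z/13, pi_1(L(16,1)) = Z/16.
|Z/13 x Z/16| = 13 * 16 = 208

208


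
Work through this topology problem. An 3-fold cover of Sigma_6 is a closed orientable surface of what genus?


For an n-sheeted cover: chi(E) = n * chi(B).
chi(Sigma_6) = 2 - 2*6 = -10.
chi(E) = 3 * (-10) = -30.
genus(E) = (2 - chi(E))/2 = (2 - (-30))/2 = 32/2 = 16

16


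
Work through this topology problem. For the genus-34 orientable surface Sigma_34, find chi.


For a closed orientable surface of genus g: chi = 2 - 2g.
Here g = 34.
chi = 2 - 2*34 = 2 - 68 = -66

-66


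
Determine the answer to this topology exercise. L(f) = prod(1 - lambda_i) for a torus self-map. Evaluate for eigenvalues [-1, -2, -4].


For a torus self-map: L(f) = det(I - A) where A acts on H_1.
L(f) = (1--1) * (1--2) * (1--4) = 2 * 3 * 5 = 30

30


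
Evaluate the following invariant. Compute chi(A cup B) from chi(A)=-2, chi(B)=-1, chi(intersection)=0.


chi(A cup B) = chi(A) + chi(B) - chi(A cap B)
= -2 + (-1) - (0)
= -3

-3


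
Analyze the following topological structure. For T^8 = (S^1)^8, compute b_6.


By the Kunneth formula, b_k(T^n) = C(n,k).
b_6(T^8) = C(8,6).
C(8,6) = 8!/(6!*2!) = 28

28


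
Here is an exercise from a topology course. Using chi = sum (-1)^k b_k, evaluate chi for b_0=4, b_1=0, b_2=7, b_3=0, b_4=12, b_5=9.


chi = sum_k (-1)^k b_k.
= (4) + (0) + (7) + (0) + (12) + (-9)
= 14

14


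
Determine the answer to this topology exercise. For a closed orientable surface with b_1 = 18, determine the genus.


For a closed orientable surface: b_1 = 2g.
18 = 2g
g = 18 / 2 = 9

9


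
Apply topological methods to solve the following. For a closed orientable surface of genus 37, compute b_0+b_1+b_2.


For Sigma_37: b_0 = 1, b_1 = 2g = 74, b_2 = 1.
Total = 1 + 74 + 1 = 76

76


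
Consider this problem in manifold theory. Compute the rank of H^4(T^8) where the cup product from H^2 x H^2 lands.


Cup product: H^p x H^q -> H^{p+q}; here p+q = 2+2 = 4.
rank H^k(T^n) = C(n,k).
C(8,4) = 70

70


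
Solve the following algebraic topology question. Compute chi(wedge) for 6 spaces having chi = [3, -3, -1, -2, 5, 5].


chi(A v B) = chi(A) + chi(B) - 1 (one point identified).
For 6 spaces: chi = (sum chi_i) - (6 - 1).
sum = 7; chi = 7 - 5 = 2

2


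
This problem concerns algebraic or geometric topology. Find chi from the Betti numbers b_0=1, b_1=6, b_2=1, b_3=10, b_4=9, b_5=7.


chi = sum_k (-1)^k b_k.
= (1) + (-6) + (1) + (-10) + (9) + (-7)
= -12

-12


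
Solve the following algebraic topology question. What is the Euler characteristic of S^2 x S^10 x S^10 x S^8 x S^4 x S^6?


chi is multiplicative: chi(X x Y) = chi(X) chi(Y).
Each even-dim sphere has chi = 2. There are 6 factors.
chi = 2^6 = 64

64


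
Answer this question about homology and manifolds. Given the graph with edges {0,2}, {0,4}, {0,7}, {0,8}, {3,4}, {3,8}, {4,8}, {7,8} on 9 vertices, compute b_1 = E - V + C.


b_1 = E - V + (number of components).
E = 8, V = 9, components = 4.
b_1 = 8 - 9 + 4 = 3

3


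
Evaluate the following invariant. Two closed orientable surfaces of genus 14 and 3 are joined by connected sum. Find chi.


chi(Sigma_14) = 2 - 2*14 = -26
chi(Sigma_3) = 2 - 2*3 = -4
For surfaces: chi(A#B) = chi(A) + chi(B) - 2.
chi = -26 + -4 - 2 = -32

-32


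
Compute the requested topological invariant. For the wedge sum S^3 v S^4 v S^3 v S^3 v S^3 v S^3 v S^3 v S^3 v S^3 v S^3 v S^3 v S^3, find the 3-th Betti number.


For a wedge of spheres, H_k (k>0) is free on one generator per sphere of dimension k.
Spheres of dimension 3: count = 11.
b_3 = 11

11


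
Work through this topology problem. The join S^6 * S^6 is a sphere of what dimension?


Join of spheres: S^m * S^n = S^{m+n+1}.
dim = 6 + 6 + 1 = 13

13


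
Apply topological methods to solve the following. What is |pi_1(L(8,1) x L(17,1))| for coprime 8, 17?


pi_1(X x Y) = pi_1(X) x pi_1(Y).
pi_1(L(8,1)) = Z/8, pi_1(L(17,1)) = Z/17.
|Z/8 x Z/17| = 8 * 17 = 136

136


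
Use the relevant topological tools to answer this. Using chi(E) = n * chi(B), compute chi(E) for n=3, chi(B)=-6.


For a finite covering: chi(E) = (number of sheets) * chi(B).
chi(E) = 3 * (-6) = -18

-18


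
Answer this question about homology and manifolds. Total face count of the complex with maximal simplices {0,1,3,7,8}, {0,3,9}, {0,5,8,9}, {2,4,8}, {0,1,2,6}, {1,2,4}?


Each maximal simplex on m vertices has 2^m - 1 nonempty faces.
Take the union (dedupe shared faces).
Total distinct faces = 64

64


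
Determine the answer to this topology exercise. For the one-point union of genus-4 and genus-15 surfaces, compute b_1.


For a wedge: H_1(A v B) = H_1(A) + H_1(B).
b_1(Sigma_4) = 8, b_1(Sigma_15) = 30.
b_1 = 8 + 30 = 38

38


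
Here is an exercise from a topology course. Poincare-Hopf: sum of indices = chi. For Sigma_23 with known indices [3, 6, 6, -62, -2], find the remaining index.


Poincare-Hopf: sum of indices = chi(M).
chi(Sigma_23) = 2 - 2*23 = -44.
Sum of known indices = -49.
x = chi - (sum known) = -44 - (-49) = 5

5


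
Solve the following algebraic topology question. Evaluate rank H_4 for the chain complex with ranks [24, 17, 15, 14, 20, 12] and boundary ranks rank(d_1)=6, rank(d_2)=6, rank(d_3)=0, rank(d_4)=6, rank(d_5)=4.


rank H_k = rank(ker d_k) - rank(im d_{k+1}).
rank(ker d_4) = rank(C_4) - rank(d_4) = 20 - 6 = 14.
rank(im d_{4+1}) = 4.
rank H_4 = 14 - 4 = 10

10


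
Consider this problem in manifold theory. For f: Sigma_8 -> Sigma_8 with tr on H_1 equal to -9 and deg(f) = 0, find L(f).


L(f) = tr(f_0*) - tr(f_1*) + tr(f_2*).
= 1 - (-9) + (0)
= 10

10


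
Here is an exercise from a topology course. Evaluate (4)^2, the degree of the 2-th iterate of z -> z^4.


deg(f) = 4. Degree is multiplicative: deg(f^2) = (deg f)^2.
deg(f^2) = (4)^2 = 16

16


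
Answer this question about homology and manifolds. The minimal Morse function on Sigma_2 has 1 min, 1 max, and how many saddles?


A perfect Morse function has m_k = b_k.
For Sigma_2: b_0=1, b_1=2g=4, b_2=1.
Saddles m_1 = 2g = 4

4


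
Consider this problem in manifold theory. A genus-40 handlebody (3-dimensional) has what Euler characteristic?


A genus-g handlebody deformation retracts to a wedge of g circles.
chi(vee_g S^1) = 1 - g.
chi(H_40) = 1 - 40 = -39

-39


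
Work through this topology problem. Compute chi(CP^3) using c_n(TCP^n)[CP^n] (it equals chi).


For any closed oriented manifold, <e(TM),[M]> = chi(M).
chi(CP^3) = 3+1 = 4

4


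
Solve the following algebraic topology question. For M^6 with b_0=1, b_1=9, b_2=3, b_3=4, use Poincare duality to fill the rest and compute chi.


By Poincare duality b_k = b_{6-k}, so full Betti numbers: b_0=1, b_1=9, b_2=3, b_3=4, b_4=3, b_5=9, b_6=1.
chi = sum (-1)^k b_k = -14

-14


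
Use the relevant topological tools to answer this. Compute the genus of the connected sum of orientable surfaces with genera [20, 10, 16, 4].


Genus is additive under connected sum of orientable surfaces.
g = 20 + 10 + 16 + 4 = 50

50


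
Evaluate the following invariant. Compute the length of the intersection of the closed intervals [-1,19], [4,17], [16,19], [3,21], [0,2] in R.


Intersection = [max(a_i), min(b_i)] = [16, 2].
Since 16 > 2, the intersection is empty.
Length = 0

0


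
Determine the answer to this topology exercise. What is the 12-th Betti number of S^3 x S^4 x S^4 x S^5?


Each S^d has Poincare polynomial 1 + t^d.
The product S^3 x S^4 x S^4 x S^5 has Poincare polynomial prod(1+t^d_i).
Expanding: b_0=1, b_3=1, b_4=2, b_5=1, b_7=2, b_8=2, b_9=2, b_11=1, b_12=2, b_13=1, b_16=1.
b_12 = 2

2


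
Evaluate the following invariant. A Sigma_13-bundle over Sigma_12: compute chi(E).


For a fiber bundle F -> E -> B (with CW structure): chi(E) = chi(B) * chi(F).
chi(Sigma_12) = -22, chi(Sigma_13) = -24.
chi(E) = (-22) * (-24) = 528

528


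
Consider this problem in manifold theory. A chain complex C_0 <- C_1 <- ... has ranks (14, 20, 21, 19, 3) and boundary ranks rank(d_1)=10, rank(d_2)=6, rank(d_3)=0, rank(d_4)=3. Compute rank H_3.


rank H_k = rank(ker d_k) - rank(im d_{k+1}).
rank(ker d_3) = rank(C_3) - rank(d_3) = 19 - 0 = 19.
rank(im d_{3+1}) = 3.
rank H_3 = 19 - 3 = 16

16


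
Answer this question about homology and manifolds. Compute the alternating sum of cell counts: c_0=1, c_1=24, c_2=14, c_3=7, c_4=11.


chi = sum_k (-1)^k c_k.
= (-1)^0*1 + (-1)^1*24 + (-1)^2*14 + (-1)^3*7 + (-1)^4*11
= (1) + (-24) + (14) + (-7) + (11)
= -5

-5


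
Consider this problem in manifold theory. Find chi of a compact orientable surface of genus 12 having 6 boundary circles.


For a compact orientable surface with genus g and b boundary components: chi = 2 - 2g - b.
chi = 2 - 2*12 - 6 = 2 - 24 - 6 = -28

-28


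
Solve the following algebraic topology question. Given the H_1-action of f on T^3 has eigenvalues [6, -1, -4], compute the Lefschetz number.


For a torus self-map: L(f) = det(I - A) where A acts on H_1.
L(f) = (1-6) * (1--1) * (1--4) = -5 * 2 * 5 = -50

-50


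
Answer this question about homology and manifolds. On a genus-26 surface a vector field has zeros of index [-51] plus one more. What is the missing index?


Poincare-Hopf: sum of indices = chi(M).
chi(Sigma_26) = 2 - 2*26 = -50.
Sum of known indices = -51.
x = chi - (sum known) = -50 - (-51) = 1

1


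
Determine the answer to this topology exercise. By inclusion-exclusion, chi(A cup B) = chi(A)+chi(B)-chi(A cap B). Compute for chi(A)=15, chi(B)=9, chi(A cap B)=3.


chi(A cup B) = chi(A) + chi(B) - chi(A cap B)
= 15 + (9) - (3)
= 21

21


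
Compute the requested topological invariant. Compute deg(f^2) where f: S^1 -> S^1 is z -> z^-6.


deg(f) = -6. Degree is multiplicative: deg(f^2) = (deg f)^2.
deg(f^2) = (-6)^2 = 36

36


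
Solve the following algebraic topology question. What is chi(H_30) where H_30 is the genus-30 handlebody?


A genus-g handlebody deformation retracts to a wedge of g circles.
chi(vee_g S^1) = 1 - g.
chi(H_30) = 1 - 30 = -29

-29


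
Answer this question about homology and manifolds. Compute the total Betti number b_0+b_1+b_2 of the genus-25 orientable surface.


For Sigma_25: b_0 = 1, b_1 = 2g = 50, b_2 = 1.
Total = 1 + 50 + 1 = 52

52


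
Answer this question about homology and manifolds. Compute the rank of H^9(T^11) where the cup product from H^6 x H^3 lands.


Cup product: H^p x H^q -> H^{p+q}; here p+q = 6+3 = 9.
rank H^k(T^n) = C(n,k).
C(11,9) = 55

55


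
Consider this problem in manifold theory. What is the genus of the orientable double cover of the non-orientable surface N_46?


chi(N_46) = 2 - 46 = -44.
Double cover: chi(Sigma_g) = 2 * chi(N_46) = 2*(-44) = -88.
2 - 2g = -88, so g = (2 - (-88))/2 = 90/2 = 45

45


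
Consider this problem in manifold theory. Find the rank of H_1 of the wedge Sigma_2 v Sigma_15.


For a wedge: H_1(A v B) = H_1(A) + H_1(B).
b_1(Sigma_2) = 4, b_1(Sigma_15) = 30.
b_1 = 4 + 30 = 34

34


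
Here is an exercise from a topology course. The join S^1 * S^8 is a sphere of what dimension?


Join of spheres: S^m * S^n = S^{m+n+1}.
dim = 1 + 8 + 1 = 10

10


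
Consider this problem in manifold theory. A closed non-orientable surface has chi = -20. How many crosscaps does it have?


chi = 2 - k for closed non-orientable surfaces with k crosscaps.
-20 = 2 - k
k = 2 - (-20) = 22

22


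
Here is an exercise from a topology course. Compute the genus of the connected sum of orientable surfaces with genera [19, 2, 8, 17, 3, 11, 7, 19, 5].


Genus is additive under connected sum of orientable surfaces.
g = 19 + 2 + 8 + 17 + 3 + 11 + 7 + 19 + 5 = 91

91


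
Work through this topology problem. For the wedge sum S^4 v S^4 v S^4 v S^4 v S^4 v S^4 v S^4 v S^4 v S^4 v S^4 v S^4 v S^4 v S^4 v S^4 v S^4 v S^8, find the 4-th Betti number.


For a wedge of spheres, H_k (k>0) is free on one generator per sphere of dimension k.
Spheres of dimension 4: count = 15.
b_4 = 15

15


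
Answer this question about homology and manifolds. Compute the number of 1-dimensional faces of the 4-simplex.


Delta^4 has 4+1 vertices. A 1-face is a choice of 1+1 vertices.
f_1 = C(4+1, 1+1) = C(5,2) = 10

10


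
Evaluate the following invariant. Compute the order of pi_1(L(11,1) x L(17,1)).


pi_1(X x Y) = pi_1(X) x pi_1(Y).
pi_1(L(11,1)) = Z/11, pi_1(L(17,1)) = Z/17.
|Z/11 x Z/17| = 11 * 17 = 187

187


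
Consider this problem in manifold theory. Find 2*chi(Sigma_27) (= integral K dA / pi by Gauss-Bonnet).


Gauss-Bonnet: integral K dA = 2*pi*chi(M).
chi(Sigma_27) = 2 - 2*27 = -52.
(integral K dA)/pi = 2*chi = 2*(-52) = -104

-104


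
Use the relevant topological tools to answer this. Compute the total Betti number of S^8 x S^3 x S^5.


Total Betti number is multiplicative under products.
Each S^d (d>=1) has total Betti number 2.
There are 3 sphere factors.
Total = 2^3 = 8

8


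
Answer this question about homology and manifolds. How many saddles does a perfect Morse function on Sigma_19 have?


A perfect Morse function has m_k = b_k.
For Sigma_19: b_0=1, b_1=2g=38, b_2=1.
Saddles m_1 = 2g = 38

38
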